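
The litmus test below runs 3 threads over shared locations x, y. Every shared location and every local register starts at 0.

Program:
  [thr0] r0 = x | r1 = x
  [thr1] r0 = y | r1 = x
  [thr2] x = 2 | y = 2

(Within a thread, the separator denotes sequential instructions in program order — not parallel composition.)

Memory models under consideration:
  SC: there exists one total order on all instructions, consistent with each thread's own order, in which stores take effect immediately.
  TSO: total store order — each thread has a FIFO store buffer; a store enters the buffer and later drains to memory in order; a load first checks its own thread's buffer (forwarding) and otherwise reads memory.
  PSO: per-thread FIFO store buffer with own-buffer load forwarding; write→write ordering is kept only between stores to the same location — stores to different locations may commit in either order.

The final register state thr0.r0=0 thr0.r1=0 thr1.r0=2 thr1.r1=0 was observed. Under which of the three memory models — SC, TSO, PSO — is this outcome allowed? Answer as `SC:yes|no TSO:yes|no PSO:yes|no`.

SC:no TSO:no PSO:yes

outcome vector order: (thr0.r0,thr0.r1,thr1.r0,thr1.r1)
under SC → <0 0 0 0> <0 0 0 2> <0 0 2 2> <0 2 0 0> <0 2 0 2> <0 2 2 2> <2 2 0 0> <2 2 0 2> <2 2 2 2>
under TSO → <0 0 0 0> <0 0 0 2> <0 0 2 2> <0 2 0 0> <0 2 0 2> <0 2 2 2> <2 2 0 0> <2 2 0 2> <2 2 2 2>
under PSO → <0 0 0 0> <0 0 0 2> <0 0 2 0> <0 0 2 2> <0 2 0 0> <0 2 0 2> <0 2 2 0> <0 2 2 2> <2 2 0 0> <2 2 0 2> <2 2 2 0> <2 2 2 2>
target <0 0 2 0> ∈ {PSO}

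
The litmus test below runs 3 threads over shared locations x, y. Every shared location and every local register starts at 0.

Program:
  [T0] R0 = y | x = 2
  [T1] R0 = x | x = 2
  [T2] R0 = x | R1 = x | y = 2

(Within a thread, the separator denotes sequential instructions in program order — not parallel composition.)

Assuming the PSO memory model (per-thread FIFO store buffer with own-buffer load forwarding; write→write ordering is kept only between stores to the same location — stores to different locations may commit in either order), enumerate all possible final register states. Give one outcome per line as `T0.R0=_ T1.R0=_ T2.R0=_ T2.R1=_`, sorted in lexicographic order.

T0.R0=0 T1.R0=0 T2.R0=0 T2.R1=0
T0.R0=0 T1.R0=0 T2.R0=0 T2.R1=2
T0.R0=0 T1.R0=0 T2.R0=2 T2.R1=2
T0.R0=0 T1.R0=2 T2.R0=0 T2.R1=0
T0.R0=0 T1.R0=2 T2.R0=0 T2.R1=2
T0.R0=0 T1.R0=2 T2.R0=2 T2.R1=2
T0.R0=2 T1.R0=0 T2.R0=0 T2.R1=0
T0.R0=2 T1.R0=0 T2.R0=0 T2.R1=2
T0.R0=2 T1.R0=0 T2.R0=2 T2.R1=2
T0.R0=2 T1.R0=2 T2.R0=0 T2.R1=0

outcome vector order: (T0.R0,T1.R0,T2.R0,T2.R1)
|PSO outcomes| = 10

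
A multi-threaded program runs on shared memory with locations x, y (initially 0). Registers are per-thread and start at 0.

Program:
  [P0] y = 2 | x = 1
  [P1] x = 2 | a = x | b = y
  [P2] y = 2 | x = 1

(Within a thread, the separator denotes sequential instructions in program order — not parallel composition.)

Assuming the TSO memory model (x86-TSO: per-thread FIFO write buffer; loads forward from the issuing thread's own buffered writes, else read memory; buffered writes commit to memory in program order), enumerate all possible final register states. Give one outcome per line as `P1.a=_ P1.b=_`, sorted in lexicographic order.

outcome vector order: (P1.a,P1.b)
|TSO outcomes| = 3

P1.a=1 P1.b=2
P1.a=2 P1.b=0
P1.a=2 P1.b=2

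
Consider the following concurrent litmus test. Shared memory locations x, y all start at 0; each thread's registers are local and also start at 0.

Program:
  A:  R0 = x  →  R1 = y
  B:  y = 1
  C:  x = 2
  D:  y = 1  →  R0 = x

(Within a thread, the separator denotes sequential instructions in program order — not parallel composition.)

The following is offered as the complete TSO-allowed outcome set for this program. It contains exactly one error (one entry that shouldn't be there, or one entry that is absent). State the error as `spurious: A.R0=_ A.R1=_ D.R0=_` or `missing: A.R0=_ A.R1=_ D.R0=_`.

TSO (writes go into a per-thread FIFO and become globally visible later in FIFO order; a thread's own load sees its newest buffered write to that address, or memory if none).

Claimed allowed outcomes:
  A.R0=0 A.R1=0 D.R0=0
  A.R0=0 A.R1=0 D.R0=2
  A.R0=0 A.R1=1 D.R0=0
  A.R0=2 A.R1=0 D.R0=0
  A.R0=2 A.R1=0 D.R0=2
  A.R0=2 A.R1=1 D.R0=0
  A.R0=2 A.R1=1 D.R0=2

outcome vector order: (A.R0,A.R1,D.R0)
[TSO] allowed = {000, 002, 010, 012, 200, 202, 210, 212}
TSO∖claimed = {012}

missing: A.R0=0 A.R1=1 D.R0=2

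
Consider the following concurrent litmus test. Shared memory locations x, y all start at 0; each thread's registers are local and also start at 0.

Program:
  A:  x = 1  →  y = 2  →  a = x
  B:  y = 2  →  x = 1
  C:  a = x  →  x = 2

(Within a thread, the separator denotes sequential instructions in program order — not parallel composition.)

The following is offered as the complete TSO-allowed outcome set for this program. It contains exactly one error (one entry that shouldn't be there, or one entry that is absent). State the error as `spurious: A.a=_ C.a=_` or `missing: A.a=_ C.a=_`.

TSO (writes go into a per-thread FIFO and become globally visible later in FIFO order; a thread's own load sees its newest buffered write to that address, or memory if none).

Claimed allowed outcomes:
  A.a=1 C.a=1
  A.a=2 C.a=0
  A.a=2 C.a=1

outcome vector order: (A.a,C.a)
TSO: 4 outcomes — {<1 0> <1 1> <2 0> <2 1>}
TSO∖claimed = {<1 0>}

missing: A.a=1 C.a=0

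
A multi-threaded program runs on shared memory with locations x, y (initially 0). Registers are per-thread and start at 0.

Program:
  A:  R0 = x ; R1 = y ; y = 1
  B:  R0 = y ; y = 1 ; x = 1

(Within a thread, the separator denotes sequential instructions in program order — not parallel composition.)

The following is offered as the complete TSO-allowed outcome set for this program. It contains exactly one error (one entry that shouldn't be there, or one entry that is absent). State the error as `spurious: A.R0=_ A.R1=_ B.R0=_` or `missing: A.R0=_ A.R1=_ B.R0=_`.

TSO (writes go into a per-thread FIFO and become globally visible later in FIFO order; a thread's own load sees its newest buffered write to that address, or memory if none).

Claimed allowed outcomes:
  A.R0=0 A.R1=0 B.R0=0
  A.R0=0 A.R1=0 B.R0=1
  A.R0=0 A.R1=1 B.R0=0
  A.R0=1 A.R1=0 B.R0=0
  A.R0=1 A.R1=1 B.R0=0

outcome vector order: (A.R0,A.R1,B.R0)
TSO: 4 outcomes — {(0,0,0), (0,0,1), (0,1,0), (1,1,0)}
claimed∖TSO = {(1,0,0)}

spurious: A.R0=1 A.R1=0 B.R0=0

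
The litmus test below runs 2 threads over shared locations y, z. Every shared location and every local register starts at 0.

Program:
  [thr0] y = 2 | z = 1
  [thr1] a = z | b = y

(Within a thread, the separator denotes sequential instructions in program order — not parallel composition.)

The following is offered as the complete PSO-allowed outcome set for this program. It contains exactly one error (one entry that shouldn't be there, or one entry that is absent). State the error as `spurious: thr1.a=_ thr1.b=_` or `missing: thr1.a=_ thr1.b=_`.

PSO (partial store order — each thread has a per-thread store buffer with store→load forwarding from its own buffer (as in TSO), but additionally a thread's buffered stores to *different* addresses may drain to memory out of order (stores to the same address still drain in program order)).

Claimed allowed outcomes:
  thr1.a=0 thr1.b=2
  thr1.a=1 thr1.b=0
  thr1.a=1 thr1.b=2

missing: thr1.a=0 thr1.b=0

outcome vector order: (thr1.a,thr1.b)
under PSO → (0,0) (0,2) (1,0) (1,2)
PSO∖claimed = {(0,0)}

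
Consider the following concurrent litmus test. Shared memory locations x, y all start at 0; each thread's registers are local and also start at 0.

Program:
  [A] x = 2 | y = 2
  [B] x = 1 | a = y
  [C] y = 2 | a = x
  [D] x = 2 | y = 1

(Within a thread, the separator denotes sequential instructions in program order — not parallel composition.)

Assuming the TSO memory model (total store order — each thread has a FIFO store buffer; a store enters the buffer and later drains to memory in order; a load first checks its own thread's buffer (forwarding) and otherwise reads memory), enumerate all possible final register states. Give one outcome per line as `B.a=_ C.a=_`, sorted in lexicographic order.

outcome vector order: (B.a,C.a)
|TSO outcomes| = 9

B.a=0 C.a=0
B.a=0 C.a=1
B.a=0 C.a=2
B.a=1 C.a=0
B.a=1 C.a=1
B.a=1 C.a=2
B.a=2 C.a=0
B.a=2 C.a=1
B.a=2 C.a=2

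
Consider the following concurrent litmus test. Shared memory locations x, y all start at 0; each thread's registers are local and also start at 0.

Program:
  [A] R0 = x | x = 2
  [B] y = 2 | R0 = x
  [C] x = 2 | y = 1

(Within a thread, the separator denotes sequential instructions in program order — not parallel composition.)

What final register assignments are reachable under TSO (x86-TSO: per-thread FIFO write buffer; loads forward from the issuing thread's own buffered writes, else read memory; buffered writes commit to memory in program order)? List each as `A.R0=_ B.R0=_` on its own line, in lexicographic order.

A.R0=0 B.R0=0
A.R0=0 B.R0=2
A.R0=2 B.R0=0
A.R0=2 B.R0=2

outcome vector order: (A.R0,B.R0)
|TSO outcomes| = 4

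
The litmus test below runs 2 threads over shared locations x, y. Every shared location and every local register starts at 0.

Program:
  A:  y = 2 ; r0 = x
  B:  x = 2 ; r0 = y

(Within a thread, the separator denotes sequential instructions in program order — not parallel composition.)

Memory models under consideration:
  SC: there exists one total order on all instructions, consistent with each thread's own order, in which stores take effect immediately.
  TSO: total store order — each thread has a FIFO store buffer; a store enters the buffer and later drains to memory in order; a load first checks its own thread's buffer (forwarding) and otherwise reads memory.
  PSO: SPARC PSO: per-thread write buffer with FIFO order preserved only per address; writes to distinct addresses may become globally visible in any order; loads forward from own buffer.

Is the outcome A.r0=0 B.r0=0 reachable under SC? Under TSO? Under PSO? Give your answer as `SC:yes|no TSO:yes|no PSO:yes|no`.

outcome vector order: (A.r0,B.r0)
[SC] allowed = {(0,2); (2,0); (2,2)}
[TSO] allowed = {(0,0); (0,2); (2,0); (2,2)}
[PSO] allowed = {(0,0); (0,2); (2,0); (2,2)}
target (0,0) ∈ {TSO,PSO}

SC:no TSO:yes PSO:yes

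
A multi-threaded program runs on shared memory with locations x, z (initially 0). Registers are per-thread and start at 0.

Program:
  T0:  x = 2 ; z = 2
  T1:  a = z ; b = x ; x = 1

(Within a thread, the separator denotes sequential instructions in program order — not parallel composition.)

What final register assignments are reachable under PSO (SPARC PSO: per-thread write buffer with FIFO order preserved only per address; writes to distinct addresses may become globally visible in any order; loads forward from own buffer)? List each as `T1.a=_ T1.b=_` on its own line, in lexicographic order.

T1.a=0 T1.b=0
T1.a=0 T1.b=2
T1.a=2 T1.b=0
T1.a=2 T1.b=2

outcome vector order: (T1.a,T1.b)
|PSO outcomes| = 4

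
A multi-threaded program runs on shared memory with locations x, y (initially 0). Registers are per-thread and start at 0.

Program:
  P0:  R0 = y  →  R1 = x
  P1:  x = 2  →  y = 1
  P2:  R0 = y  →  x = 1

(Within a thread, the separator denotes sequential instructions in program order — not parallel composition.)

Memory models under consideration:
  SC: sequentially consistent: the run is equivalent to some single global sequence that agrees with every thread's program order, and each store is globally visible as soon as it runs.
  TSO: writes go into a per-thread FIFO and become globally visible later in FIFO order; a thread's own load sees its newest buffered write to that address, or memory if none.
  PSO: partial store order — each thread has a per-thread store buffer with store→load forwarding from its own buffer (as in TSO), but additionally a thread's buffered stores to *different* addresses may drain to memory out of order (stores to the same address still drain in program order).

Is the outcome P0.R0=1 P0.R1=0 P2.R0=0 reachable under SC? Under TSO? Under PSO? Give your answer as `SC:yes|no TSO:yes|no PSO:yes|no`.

outcome vector order: (P0.R0,P0.R1,P2.R0)
[SC] allowed = {000; 001; 010; 011; 020; 021; 110; 111; 120; 121}
[TSO] allowed = {000; 001; 010; 011; 020; 021; 110; 111; 120; 121}
[PSO] allowed = {000; 001; 010; 011; 020; 021; 100; 101; 110; 111; 120; 121}
target 100 ∈ {PSO}

SC:no TSO:no PSO:yes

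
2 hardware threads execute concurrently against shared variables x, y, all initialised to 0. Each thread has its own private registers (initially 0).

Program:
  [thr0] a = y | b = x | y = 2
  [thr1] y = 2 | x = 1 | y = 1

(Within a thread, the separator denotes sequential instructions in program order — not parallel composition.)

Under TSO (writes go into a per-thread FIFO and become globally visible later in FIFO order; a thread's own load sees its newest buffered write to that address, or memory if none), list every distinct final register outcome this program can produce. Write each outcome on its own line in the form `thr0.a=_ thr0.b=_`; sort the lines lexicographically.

outcome vector order: (thr0.a,thr0.b)
|TSO outcomes| = 5

thr0.a=0 thr0.b=0
thr0.a=0 thr0.b=1
thr0.a=1 thr0.b=1
thr0.a=2 thr0.b=0
thr0.a=2 thr0.b=1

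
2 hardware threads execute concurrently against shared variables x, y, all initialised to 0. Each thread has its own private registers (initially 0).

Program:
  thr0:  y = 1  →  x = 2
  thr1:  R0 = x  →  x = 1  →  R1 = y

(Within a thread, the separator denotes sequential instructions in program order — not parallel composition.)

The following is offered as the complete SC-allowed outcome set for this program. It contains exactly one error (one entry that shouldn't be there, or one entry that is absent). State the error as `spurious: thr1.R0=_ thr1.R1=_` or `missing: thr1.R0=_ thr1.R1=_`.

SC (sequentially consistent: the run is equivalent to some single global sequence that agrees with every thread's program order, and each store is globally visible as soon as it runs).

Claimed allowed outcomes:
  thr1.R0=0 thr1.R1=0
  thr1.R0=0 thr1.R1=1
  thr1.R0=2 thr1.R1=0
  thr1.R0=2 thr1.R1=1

spurious: thr1.R0=2 thr1.R1=0

outcome vector order: (thr1.R0,thr1.R1)
under SC → <0 0> <0 1> <2 1>
claimed∖SC = {<2 0>}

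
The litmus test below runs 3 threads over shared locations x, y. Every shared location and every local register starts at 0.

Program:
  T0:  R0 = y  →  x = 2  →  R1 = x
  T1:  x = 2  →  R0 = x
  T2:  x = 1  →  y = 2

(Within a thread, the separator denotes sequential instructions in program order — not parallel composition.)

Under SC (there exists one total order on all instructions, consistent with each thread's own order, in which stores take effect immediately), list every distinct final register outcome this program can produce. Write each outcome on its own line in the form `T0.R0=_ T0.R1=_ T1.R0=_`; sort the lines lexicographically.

outcome vector order: (T0.R0,T0.R1,T1.R0)
|SC outcomes| = 6

T0.R0=0 T0.R1=1 T1.R0=1
T0.R0=0 T0.R1=1 T1.R0=2
T0.R0=0 T0.R1=2 T1.R0=1
T0.R0=0 T0.R1=2 T1.R0=2
T0.R0=2 T0.R1=2 T1.R0=1
T0.R0=2 T0.R1=2 T1.R0=2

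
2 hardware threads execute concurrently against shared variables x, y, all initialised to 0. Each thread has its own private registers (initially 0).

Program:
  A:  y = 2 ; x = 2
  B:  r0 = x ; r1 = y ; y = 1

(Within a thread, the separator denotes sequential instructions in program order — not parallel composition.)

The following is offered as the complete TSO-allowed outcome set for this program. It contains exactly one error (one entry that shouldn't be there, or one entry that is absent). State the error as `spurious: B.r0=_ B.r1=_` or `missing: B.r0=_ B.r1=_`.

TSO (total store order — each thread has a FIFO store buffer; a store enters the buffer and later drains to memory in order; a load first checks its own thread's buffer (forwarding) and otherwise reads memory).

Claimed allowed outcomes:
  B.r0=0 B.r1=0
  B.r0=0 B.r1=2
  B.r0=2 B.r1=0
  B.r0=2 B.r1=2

outcome vector order: (B.r0,B.r1)
TSO (3): 0/0, 0/2, 2/2
claimed∖TSO = {2/0}

spurious: B.r0=2 B.r1=0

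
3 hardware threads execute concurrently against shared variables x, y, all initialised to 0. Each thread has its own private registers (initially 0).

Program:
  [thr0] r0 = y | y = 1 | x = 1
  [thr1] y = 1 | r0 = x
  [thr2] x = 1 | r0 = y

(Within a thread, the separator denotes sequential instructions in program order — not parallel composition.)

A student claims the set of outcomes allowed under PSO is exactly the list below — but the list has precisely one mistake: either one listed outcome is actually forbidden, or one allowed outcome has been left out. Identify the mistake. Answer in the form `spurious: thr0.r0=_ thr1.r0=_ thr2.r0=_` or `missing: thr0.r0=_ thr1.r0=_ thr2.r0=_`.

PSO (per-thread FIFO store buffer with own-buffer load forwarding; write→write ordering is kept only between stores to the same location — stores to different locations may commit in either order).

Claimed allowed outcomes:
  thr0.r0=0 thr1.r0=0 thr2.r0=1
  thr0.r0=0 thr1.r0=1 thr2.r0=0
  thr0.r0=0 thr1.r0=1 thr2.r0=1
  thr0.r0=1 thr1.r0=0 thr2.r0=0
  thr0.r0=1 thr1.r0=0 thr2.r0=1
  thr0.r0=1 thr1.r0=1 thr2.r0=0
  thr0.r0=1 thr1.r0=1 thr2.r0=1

outcome vector order: (thr0.r0,thr1.r0,thr2.r0)
PSO (8): 0/0/0 0/0/1 0/1/0 0/1/1 1/0/0 1/0/1 1/1/0 1/1/1
PSO∖claimed = {0/0/0}

missing: thr0.r0=0 thr1.r0=0 thr2.r0=0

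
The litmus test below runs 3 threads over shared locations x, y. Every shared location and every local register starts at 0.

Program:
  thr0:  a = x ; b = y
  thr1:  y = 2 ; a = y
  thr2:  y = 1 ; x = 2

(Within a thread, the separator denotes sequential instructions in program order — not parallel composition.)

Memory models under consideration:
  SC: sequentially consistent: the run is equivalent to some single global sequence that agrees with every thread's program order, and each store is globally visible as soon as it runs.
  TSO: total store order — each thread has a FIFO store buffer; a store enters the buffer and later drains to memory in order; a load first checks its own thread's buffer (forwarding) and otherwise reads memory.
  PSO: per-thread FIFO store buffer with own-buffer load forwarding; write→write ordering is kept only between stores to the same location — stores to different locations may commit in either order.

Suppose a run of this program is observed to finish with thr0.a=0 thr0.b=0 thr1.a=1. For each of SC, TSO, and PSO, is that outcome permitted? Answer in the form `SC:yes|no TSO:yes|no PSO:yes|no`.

outcome vector order: (thr0.a,thr0.b,thr1.a)
SC (9): (0,0,1), (0,0,2), (0,1,1), (0,1,2), (0,2,1), (0,2,2), (2,1,1), (2,1,2), (2,2,2)
TSO (9): (0,0,1), (0,0,2), (0,1,1), (0,1,2), (0,2,1), (0,2,2), (2,1,1), (2,1,2), (2,2,2)
PSO (12): (0,0,1), (0,0,2), (0,1,1), (0,1,2), (0,2,1), (0,2,2), (2,0,1), (2,0,2), (2,1,1), (2,1,2), (2,2,1), (2,2,2)
target (0,0,1) ∈ {SC,TSO,PSO}

SC:yes TSO:yes PSO:yes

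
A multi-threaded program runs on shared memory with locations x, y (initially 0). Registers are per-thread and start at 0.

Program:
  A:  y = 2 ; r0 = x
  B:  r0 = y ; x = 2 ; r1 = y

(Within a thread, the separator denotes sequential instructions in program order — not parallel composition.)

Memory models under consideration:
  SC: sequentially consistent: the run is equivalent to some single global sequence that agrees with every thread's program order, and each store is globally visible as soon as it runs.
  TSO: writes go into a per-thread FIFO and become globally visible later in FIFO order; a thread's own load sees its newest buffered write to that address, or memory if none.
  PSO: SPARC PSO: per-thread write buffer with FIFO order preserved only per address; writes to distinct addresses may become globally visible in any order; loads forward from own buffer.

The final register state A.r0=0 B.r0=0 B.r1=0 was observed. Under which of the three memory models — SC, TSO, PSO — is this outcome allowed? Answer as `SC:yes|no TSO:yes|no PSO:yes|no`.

outcome vector order: (A.r0,B.r0,B.r1)
SC: 5 outcomes — {0/0/2, 0/2/2, 2/0/0, 2/0/2, 2/2/2}
TSO: 6 outcomes — {0/0/0, 0/0/2, 0/2/2, 2/0/0, 2/0/2, 2/2/2}
PSO: 6 outcomes — {0/0/0, 0/0/2, 0/2/2, 2/0/0, 2/0/2, 2/2/2}
target 0/0/0 ∈ {TSO,PSO}

SC:no TSO:yes PSO:yes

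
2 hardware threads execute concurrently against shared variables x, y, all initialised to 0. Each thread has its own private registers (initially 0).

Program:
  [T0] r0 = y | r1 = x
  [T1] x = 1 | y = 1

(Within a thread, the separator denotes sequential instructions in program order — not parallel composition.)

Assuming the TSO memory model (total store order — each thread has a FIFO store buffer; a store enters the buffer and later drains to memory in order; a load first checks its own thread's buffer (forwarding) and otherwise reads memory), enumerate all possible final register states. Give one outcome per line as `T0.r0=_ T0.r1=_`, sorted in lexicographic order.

outcome vector order: (T0.r0,T0.r1)
|TSO outcomes| = 3

T0.r0=0 T0.r1=0
T0.r0=0 T0.r1=1
T0.r0=1 T0.r1=1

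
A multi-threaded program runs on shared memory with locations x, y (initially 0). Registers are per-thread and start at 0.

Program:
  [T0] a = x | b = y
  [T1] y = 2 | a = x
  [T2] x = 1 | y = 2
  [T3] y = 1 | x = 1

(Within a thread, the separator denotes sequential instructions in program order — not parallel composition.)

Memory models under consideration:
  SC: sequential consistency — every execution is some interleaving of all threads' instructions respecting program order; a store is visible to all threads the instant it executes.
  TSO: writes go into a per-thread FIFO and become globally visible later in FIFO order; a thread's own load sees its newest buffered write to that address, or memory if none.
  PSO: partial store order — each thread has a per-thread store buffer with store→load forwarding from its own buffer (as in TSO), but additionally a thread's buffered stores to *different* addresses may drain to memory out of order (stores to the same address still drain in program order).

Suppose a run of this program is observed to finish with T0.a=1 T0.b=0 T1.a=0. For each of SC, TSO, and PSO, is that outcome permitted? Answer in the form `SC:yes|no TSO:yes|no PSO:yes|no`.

SC:no TSO:yes PSO:yes

outcome vector order: (T0.a,T0.b,T1.a)
[SC] allowed = {0/0/0; 0/0/1; 0/1/0; 0/1/1; 0/2/0; 0/2/1; 1/0/1; 1/1/0; 1/1/1; 1/2/0; 1/2/1}
[TSO] allowed = {0/0/0; 0/0/1; 0/1/0; 0/1/1; 0/2/0; 0/2/1; 1/0/0; 1/0/1; 1/1/0; 1/1/1; 1/2/0; 1/2/1}
[PSO] allowed = {0/0/0; 0/0/1; 0/1/0; 0/1/1; 0/2/0; 0/2/1; 1/0/0; 1/0/1; 1/1/0; 1/1/1; 1/2/0; 1/2/1}
target 1/0/0 ∈ {TSO,PSO}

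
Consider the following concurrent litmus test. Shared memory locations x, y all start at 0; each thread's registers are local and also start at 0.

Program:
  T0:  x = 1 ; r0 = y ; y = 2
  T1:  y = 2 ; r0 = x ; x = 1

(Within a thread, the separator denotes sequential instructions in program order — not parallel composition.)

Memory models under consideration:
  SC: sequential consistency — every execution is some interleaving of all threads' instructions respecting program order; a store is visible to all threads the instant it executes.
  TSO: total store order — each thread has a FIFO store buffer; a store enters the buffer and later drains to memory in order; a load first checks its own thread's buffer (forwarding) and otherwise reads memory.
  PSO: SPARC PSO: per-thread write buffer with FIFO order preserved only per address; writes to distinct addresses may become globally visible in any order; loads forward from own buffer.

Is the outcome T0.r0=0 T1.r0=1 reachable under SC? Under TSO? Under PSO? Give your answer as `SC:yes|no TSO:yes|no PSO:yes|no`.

outcome vector order: (T0.r0,T1.r0)
under SC → 01; 20; 21
under TSO → 00; 01; 20; 21
under PSO → 00; 01; 20; 21
target 01 ∈ {SC,TSO,PSO}

SC:yes TSO:yes PSO:yes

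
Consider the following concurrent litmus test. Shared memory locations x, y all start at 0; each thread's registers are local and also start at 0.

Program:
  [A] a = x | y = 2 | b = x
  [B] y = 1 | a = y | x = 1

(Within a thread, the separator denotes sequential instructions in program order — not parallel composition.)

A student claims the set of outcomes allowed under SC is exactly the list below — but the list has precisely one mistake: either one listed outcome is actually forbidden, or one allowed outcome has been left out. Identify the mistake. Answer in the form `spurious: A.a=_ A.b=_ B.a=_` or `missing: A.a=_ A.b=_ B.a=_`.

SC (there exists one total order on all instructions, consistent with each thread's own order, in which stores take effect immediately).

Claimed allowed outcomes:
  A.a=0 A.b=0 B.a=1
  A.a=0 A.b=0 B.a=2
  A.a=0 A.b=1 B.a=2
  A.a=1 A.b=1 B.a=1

missing: A.a=0 A.b=1 B.a=1

outcome vector order: (A.a,A.b,B.a)
[SC] allowed = {0/0/1 0/0/2 0/1/1 0/1/2 1/1/1}
SC∖claimed = {0/1/1}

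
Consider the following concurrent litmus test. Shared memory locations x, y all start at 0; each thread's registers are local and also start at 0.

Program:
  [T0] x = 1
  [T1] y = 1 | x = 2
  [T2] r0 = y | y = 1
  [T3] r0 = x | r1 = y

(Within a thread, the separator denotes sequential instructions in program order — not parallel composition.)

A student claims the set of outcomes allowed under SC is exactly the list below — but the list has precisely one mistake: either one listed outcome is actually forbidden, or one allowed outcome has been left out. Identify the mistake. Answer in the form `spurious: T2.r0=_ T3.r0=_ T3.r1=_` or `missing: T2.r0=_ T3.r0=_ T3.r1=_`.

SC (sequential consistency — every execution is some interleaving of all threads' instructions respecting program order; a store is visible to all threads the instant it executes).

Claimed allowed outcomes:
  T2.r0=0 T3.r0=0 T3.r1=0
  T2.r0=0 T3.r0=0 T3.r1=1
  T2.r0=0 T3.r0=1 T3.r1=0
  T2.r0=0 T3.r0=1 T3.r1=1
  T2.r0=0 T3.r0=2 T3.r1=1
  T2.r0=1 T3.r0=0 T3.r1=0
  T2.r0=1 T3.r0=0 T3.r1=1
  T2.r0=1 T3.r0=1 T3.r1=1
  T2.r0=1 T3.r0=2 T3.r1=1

outcome vector order: (T2.r0,T3.r0,T3.r1)
SC (10): (0,0,0) (0,0,1) (0,1,0) (0,1,1) (0,2,1) (1,0,0) (1,0,1) (1,1,0) (1,1,1) (1,2,1)
SC∖claimed = {(1,1,0)}

missing: T2.r0=1 T3.r0=1 T3.r1=0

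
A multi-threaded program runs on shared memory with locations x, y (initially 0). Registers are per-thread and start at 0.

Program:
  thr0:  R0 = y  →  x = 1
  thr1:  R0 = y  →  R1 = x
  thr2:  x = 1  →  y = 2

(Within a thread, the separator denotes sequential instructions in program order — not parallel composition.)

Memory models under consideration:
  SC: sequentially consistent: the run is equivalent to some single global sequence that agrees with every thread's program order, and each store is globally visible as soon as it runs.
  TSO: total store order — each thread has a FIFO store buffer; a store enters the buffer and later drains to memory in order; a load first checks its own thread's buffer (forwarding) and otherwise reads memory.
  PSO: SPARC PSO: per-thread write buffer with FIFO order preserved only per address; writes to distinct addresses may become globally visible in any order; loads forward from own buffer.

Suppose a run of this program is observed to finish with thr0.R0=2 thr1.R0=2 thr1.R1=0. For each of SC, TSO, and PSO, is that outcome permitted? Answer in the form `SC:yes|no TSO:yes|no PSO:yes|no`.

outcome vector order: (thr0.R0,thr1.R0,thr1.R1)
[SC] allowed = {(0,0,0), (0,0,1), (0,2,1), (2,0,0), (2,0,1), (2,2,1)}
[TSO] allowed = {(0,0,0), (0,0,1), (0,2,1), (2,0,0), (2,0,1), (2,2,1)}
[PSO] allowed = {(0,0,0), (0,0,1), (0,2,0), (0,2,1), (2,0,0), (2,0,1), (2,2,0), (2,2,1)}
target (2,2,0) ∈ {PSO}

SC:no TSO:no PSO:yes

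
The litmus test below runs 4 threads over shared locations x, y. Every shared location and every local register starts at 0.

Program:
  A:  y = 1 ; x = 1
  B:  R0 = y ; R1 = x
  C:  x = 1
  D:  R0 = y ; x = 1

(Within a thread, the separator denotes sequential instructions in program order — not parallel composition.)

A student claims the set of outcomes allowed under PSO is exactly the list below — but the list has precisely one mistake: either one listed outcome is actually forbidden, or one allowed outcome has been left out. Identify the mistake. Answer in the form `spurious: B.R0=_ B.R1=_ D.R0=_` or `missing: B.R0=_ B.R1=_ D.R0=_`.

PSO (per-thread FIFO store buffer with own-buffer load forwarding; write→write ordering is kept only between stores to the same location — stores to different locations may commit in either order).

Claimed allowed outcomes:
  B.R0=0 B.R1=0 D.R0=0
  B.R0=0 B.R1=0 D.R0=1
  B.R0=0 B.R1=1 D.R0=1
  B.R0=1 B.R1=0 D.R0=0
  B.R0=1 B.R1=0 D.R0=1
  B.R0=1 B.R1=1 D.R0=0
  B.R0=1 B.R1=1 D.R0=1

outcome vector order: (B.R0,B.R1,D.R0)
[PSO] allowed = {<0 0 0> <0 0 1> <0 1 0> <0 1 1> <1 0 0> <1 0 1> <1 1 0> <1 1 1>}
PSO∖claimed = {<0 1 0>}

missing: B.R0=0 B.R1=1 D.R0=0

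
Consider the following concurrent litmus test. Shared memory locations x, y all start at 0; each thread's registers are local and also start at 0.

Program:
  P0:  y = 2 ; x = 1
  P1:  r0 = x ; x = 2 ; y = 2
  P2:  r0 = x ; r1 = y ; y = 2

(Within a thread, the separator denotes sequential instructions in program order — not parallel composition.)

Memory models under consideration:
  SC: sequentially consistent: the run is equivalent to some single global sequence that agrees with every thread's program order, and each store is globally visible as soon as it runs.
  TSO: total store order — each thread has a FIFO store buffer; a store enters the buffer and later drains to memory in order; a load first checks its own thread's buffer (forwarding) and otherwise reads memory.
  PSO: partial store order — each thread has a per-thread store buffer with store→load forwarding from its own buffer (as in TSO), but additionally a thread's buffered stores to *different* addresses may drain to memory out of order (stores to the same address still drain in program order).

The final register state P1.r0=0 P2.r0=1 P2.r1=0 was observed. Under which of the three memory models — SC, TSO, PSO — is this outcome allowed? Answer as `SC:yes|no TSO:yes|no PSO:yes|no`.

SC:no TSO:no PSO:yes

outcome vector order: (P1.r0,P2.r0,P2.r1)
under SC → <0 0 0> <0 0 2> <0 1 2> <0 2 0> <0 2 2> <1 0 0> <1 0 2> <1 1 2> <1 2 2>
under TSO → <0 0 0> <0 0 2> <0 1 2> <0 2 0> <0 2 2> <1 0 0> <1 0 2> <1 1 2> <1 2 2>
under PSO → <0 0 0> <0 0 2> <0 1 0> <0 1 2> <0 2 0> <0 2 2> <1 0 0> <1 0 2> <1 1 0> <1 1 2> <1 2 0> <1 2 2>
target <0 1 0> ∈ {PSO}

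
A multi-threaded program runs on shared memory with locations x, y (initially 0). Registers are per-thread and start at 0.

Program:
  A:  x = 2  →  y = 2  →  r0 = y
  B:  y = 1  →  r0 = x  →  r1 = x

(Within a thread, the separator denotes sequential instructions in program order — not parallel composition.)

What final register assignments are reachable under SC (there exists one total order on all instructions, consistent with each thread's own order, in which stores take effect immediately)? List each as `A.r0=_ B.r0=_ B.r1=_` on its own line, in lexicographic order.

outcome vector order: (A.r0,B.r0,B.r1)
|SC outcomes| = 4

A.r0=1 B.r0=2 B.r1=2
A.r0=2 B.r0=0 B.r1=0
A.r0=2 B.r0=0 B.r1=2
A.r0=2 B.r0=2 B.r1=2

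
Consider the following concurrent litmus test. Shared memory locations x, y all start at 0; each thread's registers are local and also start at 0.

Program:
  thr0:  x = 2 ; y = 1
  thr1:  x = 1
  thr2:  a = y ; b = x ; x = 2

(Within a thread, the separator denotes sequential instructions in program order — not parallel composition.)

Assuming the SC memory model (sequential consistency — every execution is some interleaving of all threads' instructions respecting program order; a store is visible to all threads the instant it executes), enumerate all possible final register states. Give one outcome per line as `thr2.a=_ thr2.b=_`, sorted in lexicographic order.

outcome vector order: (thr2.a,thr2.b)
|SC outcomes| = 5

thr2.a=0 thr2.b=0
thr2.a=0 thr2.b=1
thr2.a=0 thr2.b=2
thr2.a=1 thr2.b=1
thr2.a=1 thr2.b=2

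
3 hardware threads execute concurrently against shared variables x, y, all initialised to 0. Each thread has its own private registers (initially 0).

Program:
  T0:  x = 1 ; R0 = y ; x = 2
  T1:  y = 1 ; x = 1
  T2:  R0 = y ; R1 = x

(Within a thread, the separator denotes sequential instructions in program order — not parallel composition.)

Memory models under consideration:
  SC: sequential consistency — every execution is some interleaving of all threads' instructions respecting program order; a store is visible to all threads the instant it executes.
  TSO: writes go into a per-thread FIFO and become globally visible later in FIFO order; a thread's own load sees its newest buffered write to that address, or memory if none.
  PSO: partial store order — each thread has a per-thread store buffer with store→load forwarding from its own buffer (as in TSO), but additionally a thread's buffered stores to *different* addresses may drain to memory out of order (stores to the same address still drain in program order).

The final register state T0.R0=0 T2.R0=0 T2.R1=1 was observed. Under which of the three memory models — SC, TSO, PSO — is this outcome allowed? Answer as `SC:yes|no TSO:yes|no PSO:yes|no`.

outcome vector order: (T0.R0,T2.R0,T2.R1)
[SC] allowed = {(0,0,0), (0,0,1), (0,0,2), (0,1,1), (0,1,2), (1,0,0), (1,0,1), (1,0,2), (1,1,0), (1,1,1), (1,1,2)}
[TSO] allowed = {(0,0,0), (0,0,1), (0,0,2), (0,1,0), (0,1,1), (0,1,2), (1,0,0), (1,0,1), (1,0,2), (1,1,0), (1,1,1), (1,1,2)}
[PSO] allowed = {(0,0,0), (0,0,1), (0,0,2), (0,1,0), (0,1,1), (0,1,2), (1,0,0), (1,0,1), (1,0,2), (1,1,0), (1,1,1), (1,1,2)}
target (0,0,1) ∈ {SC,TSO,PSO}

SC:yes TSO:yes PSO:yes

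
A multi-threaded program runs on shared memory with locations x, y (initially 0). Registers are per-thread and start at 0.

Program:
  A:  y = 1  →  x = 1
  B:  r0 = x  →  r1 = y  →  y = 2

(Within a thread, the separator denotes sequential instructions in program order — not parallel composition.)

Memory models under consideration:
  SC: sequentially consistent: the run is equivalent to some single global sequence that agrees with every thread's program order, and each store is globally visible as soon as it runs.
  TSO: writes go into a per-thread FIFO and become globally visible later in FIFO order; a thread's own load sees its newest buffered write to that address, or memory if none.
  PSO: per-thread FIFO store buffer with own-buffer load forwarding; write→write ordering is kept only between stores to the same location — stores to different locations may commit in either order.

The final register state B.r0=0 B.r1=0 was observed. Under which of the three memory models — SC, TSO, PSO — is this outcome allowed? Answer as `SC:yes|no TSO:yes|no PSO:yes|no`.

outcome vector order: (B.r0,B.r1)
under SC → (0,0); (0,1); (1,1)
under TSO → (0,0); (0,1); (1,1)
under PSO → (0,0); (0,1); (1,0); (1,1)
target (0,0) ∈ {SC,TSO,PSO}

SC:yes TSO:yes PSO:yes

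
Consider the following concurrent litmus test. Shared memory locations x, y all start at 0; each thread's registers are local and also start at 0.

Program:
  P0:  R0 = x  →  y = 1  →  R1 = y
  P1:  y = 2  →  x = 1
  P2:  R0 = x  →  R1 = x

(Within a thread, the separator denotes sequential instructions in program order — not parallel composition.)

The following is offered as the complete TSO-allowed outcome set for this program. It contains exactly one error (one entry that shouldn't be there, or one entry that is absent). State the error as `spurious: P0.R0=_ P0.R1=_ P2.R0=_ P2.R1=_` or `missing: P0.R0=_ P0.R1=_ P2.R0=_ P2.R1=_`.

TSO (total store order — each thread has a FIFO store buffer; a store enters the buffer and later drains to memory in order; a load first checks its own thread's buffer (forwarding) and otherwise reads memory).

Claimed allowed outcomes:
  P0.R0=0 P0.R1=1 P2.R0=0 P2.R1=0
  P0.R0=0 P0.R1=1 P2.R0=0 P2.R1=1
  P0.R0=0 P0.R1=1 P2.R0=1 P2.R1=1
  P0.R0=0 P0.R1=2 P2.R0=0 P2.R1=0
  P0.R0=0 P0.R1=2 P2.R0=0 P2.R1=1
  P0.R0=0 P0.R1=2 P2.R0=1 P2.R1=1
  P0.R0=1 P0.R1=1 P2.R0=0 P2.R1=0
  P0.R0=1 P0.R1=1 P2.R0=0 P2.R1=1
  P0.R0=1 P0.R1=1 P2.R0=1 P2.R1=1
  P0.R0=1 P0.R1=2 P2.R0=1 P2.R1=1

spurious: P0.R0=1 P0.R1=2 P2.R0=1 P2.R1=1

outcome vector order: (P0.R0,P0.R1,P2.R0,P2.R1)
TSO: 9 outcomes — {0/1/0/0; 0/1/0/1; 0/1/1/1; 0/2/0/0; 0/2/0/1; 0/2/1/1; 1/1/0/0; 1/1/0/1; 1/1/1/1}
claimed∖TSO = {1/2/1/1}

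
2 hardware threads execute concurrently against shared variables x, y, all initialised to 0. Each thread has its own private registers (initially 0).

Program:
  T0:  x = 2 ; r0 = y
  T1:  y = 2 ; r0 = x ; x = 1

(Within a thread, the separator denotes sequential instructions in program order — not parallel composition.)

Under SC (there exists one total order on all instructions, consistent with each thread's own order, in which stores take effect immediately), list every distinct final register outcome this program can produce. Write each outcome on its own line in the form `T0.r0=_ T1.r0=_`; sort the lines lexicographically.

outcome vector order: (T0.r0,T1.r0)
|SC outcomes| = 3

T0.r0=0 T1.r0=2
T0.r0=2 T1.r0=0
T0.r0=2 T1.r0=2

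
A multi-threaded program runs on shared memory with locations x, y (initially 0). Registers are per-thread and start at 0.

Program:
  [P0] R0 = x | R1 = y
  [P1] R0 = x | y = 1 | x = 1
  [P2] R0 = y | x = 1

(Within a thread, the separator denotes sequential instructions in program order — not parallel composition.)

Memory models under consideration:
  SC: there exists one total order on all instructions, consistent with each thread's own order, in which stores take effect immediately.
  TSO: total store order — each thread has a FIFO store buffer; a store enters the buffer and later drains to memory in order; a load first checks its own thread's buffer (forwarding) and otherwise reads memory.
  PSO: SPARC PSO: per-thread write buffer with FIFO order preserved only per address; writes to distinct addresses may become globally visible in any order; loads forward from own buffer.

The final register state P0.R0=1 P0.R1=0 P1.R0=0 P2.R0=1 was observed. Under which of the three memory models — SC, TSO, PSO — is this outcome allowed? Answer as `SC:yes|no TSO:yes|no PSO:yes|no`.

SC:no TSO:no PSO:yes

outcome vector order: (P0.R0,P0.R1,P1.R0,P2.R0)
[SC] allowed = {0/0/0/0, 0/0/0/1, 0/0/1/0, 0/1/0/0, 0/1/0/1, 0/1/1/0, 1/0/0/0, 1/0/1/0, 1/1/0/0, 1/1/0/1, 1/1/1/0}
[TSO] allowed = {0/0/0/0, 0/0/0/1, 0/0/1/0, 0/1/0/0, 0/1/0/1, 0/1/1/0, 1/0/0/0, 1/0/1/0, 1/1/0/0, 1/1/0/1, 1/1/1/0}
[PSO] allowed = {0/0/0/0, 0/0/0/1, 0/0/1/0, 0/1/0/0, 0/1/0/1, 0/1/1/0, 1/0/0/0, 1/0/0/1, 1/0/1/0, 1/1/0/0, 1/1/0/1, 1/1/1/0}
target 1/0/0/1 ∈ {PSO}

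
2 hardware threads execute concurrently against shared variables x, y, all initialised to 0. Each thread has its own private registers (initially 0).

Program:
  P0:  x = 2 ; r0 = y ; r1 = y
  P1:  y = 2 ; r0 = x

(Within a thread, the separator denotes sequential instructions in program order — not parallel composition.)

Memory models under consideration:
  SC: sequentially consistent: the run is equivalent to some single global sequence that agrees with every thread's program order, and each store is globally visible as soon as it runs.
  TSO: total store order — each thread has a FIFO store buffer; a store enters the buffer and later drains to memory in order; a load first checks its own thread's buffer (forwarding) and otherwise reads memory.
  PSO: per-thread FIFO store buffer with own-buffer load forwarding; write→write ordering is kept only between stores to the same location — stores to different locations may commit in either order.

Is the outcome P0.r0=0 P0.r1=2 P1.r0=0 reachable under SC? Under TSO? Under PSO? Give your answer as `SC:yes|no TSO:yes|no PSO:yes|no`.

SC:no TSO:yes PSO:yes

outcome vector order: (P0.r0,P0.r1,P1.r0)
SC: 4 outcomes — {<0 0 2> <0 2 2> <2 2 0> <2 2 2>}
TSO: 6 outcomes — {<0 0 0> <0 0 2> <0 2 0> <0 2 2> <2 2 0> <2 2 2>}
PSO: 6 outcomes — {<0 0 0> <0 0 2> <0 2 0> <0 2 2> <2 2 0> <2 2 2>}
target <0 2 0> ∈ {TSO,PSO}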